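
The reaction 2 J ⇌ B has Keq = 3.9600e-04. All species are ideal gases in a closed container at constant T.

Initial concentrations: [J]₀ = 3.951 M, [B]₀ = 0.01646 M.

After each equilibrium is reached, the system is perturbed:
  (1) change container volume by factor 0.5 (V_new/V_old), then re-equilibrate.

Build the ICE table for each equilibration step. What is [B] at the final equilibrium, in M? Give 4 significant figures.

Q₀ = 0.001054 vs Keq = 3.9600e-04 ⇒ Q>K, reverse
Step 1:
                  J         B
  init        3.951   0.01646
  Δ         0.02043  -0.01021
  eq          3.971  0.006246
  solve Keq expr → x = -0.01021; check Q = 3.9600e-04
Then change container volume by factor 0.5 (V_new/V_old).
Step 2:
                  J         B
  init        7.943   0.01249
  Δ        -0.02467   0.01234
  eq          7.918   0.02483
  solve Keq expr → x = 0.01234; check Q = 3.9600e-04

[B]_eq = 0.02483 M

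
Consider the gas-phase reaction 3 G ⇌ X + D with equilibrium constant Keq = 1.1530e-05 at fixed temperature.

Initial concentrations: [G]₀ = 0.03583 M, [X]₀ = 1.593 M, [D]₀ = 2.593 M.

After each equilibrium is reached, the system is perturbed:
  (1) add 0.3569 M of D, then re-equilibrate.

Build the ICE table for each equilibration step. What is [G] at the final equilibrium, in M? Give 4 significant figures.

Q₀ = 8.9800e+04 vs Keq = 1.1530e-05 ⇒ Q>K, reverse
Step 1:
                    G           X           D
  Initial     0.03583       1.593       2.593
  Change        4.775      -1.592      -1.592
  Equil         4.811    0.001282       1.001
  solve Keq expr → x = -1.592; check Q = 1.1530e-05
Then add 0.3569 M of D.
Step 2:
                    G           X           D
  Initial       4.811    0.001282       1.358
  Change     0.001008 -3.3612e-04 -3.3612e-04
  Equil         4.812  9.4614e-04       1.358
  solve Keq expr → x = -3.3612e-04; check Q = 1.1530e-05

[G]_eq = 4.812 M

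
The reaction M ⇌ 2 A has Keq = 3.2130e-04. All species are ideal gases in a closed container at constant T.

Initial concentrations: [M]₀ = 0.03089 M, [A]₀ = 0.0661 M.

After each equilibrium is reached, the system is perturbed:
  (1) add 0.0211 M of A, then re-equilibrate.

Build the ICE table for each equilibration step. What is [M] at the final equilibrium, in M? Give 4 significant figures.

Q₀ = 0.1414 vs Keq = 3.2130e-04 ⇒ Q>K, reverse
Step 1:
                    M           A
  Initial     0.03089      0.0661
  Change      0.03082    -0.06165
  Equil       0.06171    0.004453
  solve Keq expr → x = -0.03082; check Q = 3.2130e-04
Then add 0.0211 M of A.
Step 2:
                    M           A
  Initial     0.06171     0.02555
  Change      0.01037    -0.02074
  Equil       0.07208    0.004813
  solve Keq expr → x = -0.01037; check Q = 3.2130e-04

[M]_eq = 0.07208 M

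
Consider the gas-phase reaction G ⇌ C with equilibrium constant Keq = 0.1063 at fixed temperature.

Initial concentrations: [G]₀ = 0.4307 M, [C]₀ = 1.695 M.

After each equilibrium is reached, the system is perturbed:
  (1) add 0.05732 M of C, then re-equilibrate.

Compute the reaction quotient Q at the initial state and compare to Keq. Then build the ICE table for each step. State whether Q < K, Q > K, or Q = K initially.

Q₀ = 3.935; Q > K (proceeds reverse)

Q₀ = 3.935 vs Keq = 0.1063 ⇒ Q>K, reverse
Step 1:
                   G          C
  I           0.4307      1.695
  C            1.491     -1.491
  E            1.921     0.2043
  solve Keq expr → x = -1.491; check Q = 0.1063
Then add 0.05732 M of C.
Step 2:
                   G          C
  I            1.921     0.2616
  C          0.05181   -0.05181
  E            1.973     0.2098
  solve Keq expr → x = -0.05181; check Q = 0.1063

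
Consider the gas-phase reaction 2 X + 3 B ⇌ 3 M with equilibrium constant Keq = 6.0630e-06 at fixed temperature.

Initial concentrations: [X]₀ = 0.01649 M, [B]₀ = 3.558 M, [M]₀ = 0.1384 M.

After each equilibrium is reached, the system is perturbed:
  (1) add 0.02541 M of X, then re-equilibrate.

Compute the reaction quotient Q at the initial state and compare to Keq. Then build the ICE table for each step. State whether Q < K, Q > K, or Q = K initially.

Q₀ = 0.2164; Q > K (proceeds reverse)

Q₀ = 0.2164 vs Keq = 6.0630e-06 ⇒ Q>K, reverse
Step 1:
                   X          B          M
  I          0.01649      3.558     0.1384
  C          0.08268      0.124     -0.124
  E          0.09917      3.682    0.01438
  solve Keq expr → x = -0.04134; check Q = 6.0630e-06
Then add 0.02541 M of X.
Step 2:
                   X          B          M
  I           0.1246      3.682    0.01438
  C         -0.00148   -0.00222    0.00222
  E           0.1231       3.68     0.0166
  solve Keq expr → x = 7.3992e-04; check Q = 6.0630e-06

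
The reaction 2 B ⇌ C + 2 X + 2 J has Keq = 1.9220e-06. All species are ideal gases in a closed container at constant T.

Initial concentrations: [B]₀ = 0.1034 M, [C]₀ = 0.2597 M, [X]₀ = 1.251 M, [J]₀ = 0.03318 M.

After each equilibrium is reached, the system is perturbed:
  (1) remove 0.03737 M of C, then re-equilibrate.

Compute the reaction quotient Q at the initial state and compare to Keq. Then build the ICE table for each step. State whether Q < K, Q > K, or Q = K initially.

Q₀ = 0.04185; Q > K (proceeds reverse)

Q₀ = 0.04185 vs Keq = 1.9220e-06 ⇒ Q>K, reverse
Step 1:
                    B           C           X           J
  Initial      0.1034      0.2597       1.251     0.03318
  Change      0.03287    -0.01643    -0.03287    -0.03287
  Equil        0.1363      0.2433       1.218  3.1443e-04
  solve Keq expr → x = -0.01643; check Q = 1.9220e-06
Then remove 0.03737 M of C.
Step 2:
                    B           C           X           J
  Initial      0.1363      0.2059       1.218  3.1443e-04
  Change  -2.7258e-05  1.3629e-05  2.7258e-05  2.7258e-05
  Equil        0.1362      0.2059       1.218  3.4169e-04
  solve Keq expr → x = 1.3629e-05; check Q = 1.9220e-06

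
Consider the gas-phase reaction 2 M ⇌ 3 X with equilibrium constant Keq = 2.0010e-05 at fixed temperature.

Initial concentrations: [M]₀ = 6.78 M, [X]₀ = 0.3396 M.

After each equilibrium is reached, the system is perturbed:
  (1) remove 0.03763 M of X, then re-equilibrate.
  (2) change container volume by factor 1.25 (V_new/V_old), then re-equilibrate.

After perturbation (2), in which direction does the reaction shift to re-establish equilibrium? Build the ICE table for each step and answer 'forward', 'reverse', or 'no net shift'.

Q₀ = 8.5201e-04 vs Keq = 2.0010e-05 ⇒ Q>K, reverse
Step 1:
                   M          X
  Initial       6.78     0.3396
  Change      0.1605    -0.2408
  Equil        6.941    0.09878
  solve Keq expr → x = -0.08027; check Q = 2.0010e-05
Then remove 0.03763 M of X.
Step 2:
                   M          X
  Initial      6.941    0.06115
  Change    -0.02493    0.03739
  Equil        6.916    0.09855
  solve Keq expr → x = 0.01246; check Q = 2.0010e-05
Then change container volume by factor 1.25 (V_new/V_old).
Step 3:
                   M          X
  Initial      5.532    0.07884
  Change   -0.004031   0.006046
  Equil        5.528    0.08488
  solve Keq expr → x = 0.002015; check Q = 2.0010e-05

Direction: forward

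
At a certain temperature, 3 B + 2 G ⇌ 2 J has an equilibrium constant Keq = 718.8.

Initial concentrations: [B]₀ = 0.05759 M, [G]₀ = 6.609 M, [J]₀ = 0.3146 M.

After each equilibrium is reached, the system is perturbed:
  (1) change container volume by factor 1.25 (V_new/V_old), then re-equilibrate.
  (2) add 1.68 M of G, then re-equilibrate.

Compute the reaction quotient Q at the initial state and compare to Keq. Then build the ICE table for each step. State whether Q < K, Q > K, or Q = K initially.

Q₀ = 11.86 vs Keq = 718.8 ⇒ Q<K, forward
Step 1:
                    B           G           J
  init        0.05759       6.609      0.3146
  Δ          -0.04203    -0.02802     0.02802
  eq          0.01556       6.581      0.3426
  solve Keq expr → x = 0.01401; check Q = 718.8
Then change container volume by factor 1.25 (V_new/V_old).
Step 2:
                    B           G           J
  init        0.01245       5.265      0.2741
  Δ          0.003032    0.002022   -0.002022
  eq          0.01548       5.267      0.2721
  solve Keq expr → x = -0.001011; check Q = 718.8
Then add 1.68 M of G.
Step 3:
                    B           G           J
  init        0.01548       6.947      0.2721
  Δ         -0.002554   -0.001703    0.001703
  eq          0.01293       6.945      0.2738
  solve Keq expr → x = 8.5131e-04; check Q = 718.8

Q₀ = 11.86; Q < K (proceeds forward)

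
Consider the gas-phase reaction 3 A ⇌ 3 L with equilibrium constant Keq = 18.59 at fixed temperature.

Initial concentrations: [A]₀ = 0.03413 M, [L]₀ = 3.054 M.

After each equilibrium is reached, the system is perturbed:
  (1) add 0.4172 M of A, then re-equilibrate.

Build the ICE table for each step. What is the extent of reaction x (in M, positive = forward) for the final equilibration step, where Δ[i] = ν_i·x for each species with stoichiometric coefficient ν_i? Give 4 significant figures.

x = 0.101 M

Q₀ = 7.1647e+05 vs Keq = 18.59 ⇒ Q>K, reverse
Step 1:
                   A          L
  I          0.03413      3.054
  C           0.8121    -0.8121
  E           0.8463      2.242
  solve Keq expr → x = -0.2707; check Q = 18.59
Then add 0.4172 M of A.
Step 2:
                   A          L
  I            1.263      2.242
  C          -0.3029     0.3029
  E           0.9606      2.545
  solve Keq expr → x = 0.101; check Q = 18.59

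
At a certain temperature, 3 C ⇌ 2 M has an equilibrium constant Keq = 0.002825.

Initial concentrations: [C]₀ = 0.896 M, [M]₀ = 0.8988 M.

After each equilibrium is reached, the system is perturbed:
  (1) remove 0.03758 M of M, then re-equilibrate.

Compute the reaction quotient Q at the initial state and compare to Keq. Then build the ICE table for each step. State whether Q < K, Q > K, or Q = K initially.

Q₀ = 1.123 vs Keq = 0.002825 ⇒ Q>K, reverse
Step 1:
                   C          M
  Initial      0.896     0.8988
  Change        1.12    -0.7467
  Equil        2.016     0.1521
  solve Keq expr → x = -0.3733; check Q = 0.002825
Then remove 0.03758 M of M.
Step 2:
                   C          M
  Initial      2.016     0.1146
  Change    -0.04823    0.03215
  Equil        1.968     0.1467
  solve Keq expr → x = 0.01608; check Q = 0.002825

Q₀ = 1.123; Q > K (proceeds reverse)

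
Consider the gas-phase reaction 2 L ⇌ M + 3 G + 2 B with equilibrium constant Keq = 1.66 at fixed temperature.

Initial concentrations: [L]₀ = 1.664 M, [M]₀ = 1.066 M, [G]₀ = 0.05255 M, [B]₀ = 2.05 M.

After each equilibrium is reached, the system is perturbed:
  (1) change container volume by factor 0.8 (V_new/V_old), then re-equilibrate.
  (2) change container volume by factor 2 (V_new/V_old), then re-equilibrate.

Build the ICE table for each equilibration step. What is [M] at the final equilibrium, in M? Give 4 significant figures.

Q₀ = 2.3479e-04 vs Keq = 1.66 ⇒ Q<K, forward
Step 1:
                  L         M         G         B
  Initial     1.664     1.066   0.05255      2.05
  Change     -0.424     0.212    0.6359     0.424
  Equil        1.24     1.278    0.6885     2.474
  solve Keq expr → x = 0.212; check Q = 1.66
Then change container volume by factor 0.8 (V_new/V_old).
Step 2:
                  L         M         G         B
  Initial      1.55     1.597    0.8606     3.092
  Change     0.1111  -0.05554   -0.1666   -0.1111
  Equil       1.661     1.542     0.694     2.981
  solve Keq expr → x = -0.05554; check Q = 1.66
Then change container volume by factor 2 (V_new/V_old).
Step 3:
                  L         M         G         B
  Initial    0.8306     0.771     0.347     1.491
  Change    -0.1982   0.09911    0.2973    0.1982
  Equil      0.6324    0.8701    0.6443     1.689
  solve Keq expr → x = 0.09911; check Q = 1.66

[M]_eq = 0.8701 M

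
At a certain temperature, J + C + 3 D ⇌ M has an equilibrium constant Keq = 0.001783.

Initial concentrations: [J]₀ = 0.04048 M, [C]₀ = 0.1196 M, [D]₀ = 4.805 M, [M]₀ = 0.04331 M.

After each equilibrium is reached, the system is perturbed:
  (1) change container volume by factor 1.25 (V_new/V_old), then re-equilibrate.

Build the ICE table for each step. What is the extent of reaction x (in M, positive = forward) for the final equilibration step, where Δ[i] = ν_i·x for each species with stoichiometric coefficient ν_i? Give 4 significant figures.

Q₀ = 0.08064 vs Keq = 0.001783 ⇒ Q>K, reverse
Step 1:
                   J          C          D          M
  Initial    0.04048     0.1196      4.805    0.04331
  Change     0.04054    0.04054     0.1216   -0.04054
  Equil      0.08102     0.1601      4.927   0.002766
  solve Keq expr → x = -0.04054; check Q = 0.001783
Then change container volume by factor 1.25 (V_new/V_old).
Step 2:
                   J          C          D          M
  Initial    0.06482     0.1281      3.941   0.002213
  Change    0.001277   0.001277   0.003831  -0.001277
  Equil       0.0661     0.1294      3.945 9.3630e-04
  solve Keq expr → x = -0.001277; check Q = 0.001783

x = -0.001277 M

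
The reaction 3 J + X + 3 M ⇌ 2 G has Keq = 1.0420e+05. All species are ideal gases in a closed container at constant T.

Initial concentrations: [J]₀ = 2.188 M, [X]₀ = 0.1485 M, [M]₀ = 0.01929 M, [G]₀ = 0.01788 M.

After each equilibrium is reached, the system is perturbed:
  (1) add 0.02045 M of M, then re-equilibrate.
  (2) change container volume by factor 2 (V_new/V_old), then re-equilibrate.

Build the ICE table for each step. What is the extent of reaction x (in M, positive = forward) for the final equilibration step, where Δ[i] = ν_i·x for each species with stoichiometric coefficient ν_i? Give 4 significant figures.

Q₀ = 28.63 vs Keq = 1.0420e+05 ⇒ Q<K, forward
Step 1:
                  J         X         M         G
  Initial     2.188    0.1485   0.01929   0.01788
  Change    -0.0175 -0.005833   -0.0175   0.01167
  Equil       2.171    0.1427  0.001791   0.02955
  solve Keq expr → x = 0.005833; check Q = 1.0420e+05
Then add 0.02045 M of M.
Step 2:
                  J         X         M         G
  Initial     2.171    0.1427   0.02224   0.02955
  Change   -0.01989  -0.00663  -0.01989   0.01326
  Equil       2.151     0.136  0.002351   0.04281
  solve Keq expr → x = 0.00663; check Q = 1.0420e+05
Then change container volume by factor 2 (V_new/V_old).
Step 3:
                  J         X         M         G
  Initial     1.075   0.06802  0.001176    0.0214
  Change   0.002351 7.8361e-04  0.002351 -0.001567
  Equil       1.078    0.0688  0.003526   0.01984
  solve Keq expr → x = -7.8361e-04; check Q = 1.0420e+05

x = -7.8361e-04 M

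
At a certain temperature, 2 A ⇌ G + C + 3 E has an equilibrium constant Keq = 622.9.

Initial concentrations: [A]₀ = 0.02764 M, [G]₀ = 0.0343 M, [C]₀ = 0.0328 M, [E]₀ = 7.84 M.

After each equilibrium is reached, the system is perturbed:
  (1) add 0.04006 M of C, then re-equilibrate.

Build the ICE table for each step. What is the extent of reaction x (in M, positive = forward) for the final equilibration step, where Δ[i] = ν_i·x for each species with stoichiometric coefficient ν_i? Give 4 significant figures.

Q₀ = 709.6 vs Keq = 622.9 ⇒ Q>K, reverse
Step 1:
                    A           G           C           E
  Initial     0.02764      0.0343      0.0328        7.84
  Change     0.001286 -6.4281e-04 -6.4281e-04   -0.001928
  Equil       0.02893     0.03366     0.03216       7.838
  solve Keq expr → x = -6.4281e-04; check Q = 622.9
Then add 0.04006 M of C.
Step 2:
                    A           G           C           E
  Initial     0.02893     0.03366     0.07222       7.838
  Change       0.0097    -0.00485    -0.00485    -0.01455
  Equil       0.03863     0.02881     0.06737       7.824
  solve Keq expr → x = -0.00485; check Q = 622.9

x = -0.00485 M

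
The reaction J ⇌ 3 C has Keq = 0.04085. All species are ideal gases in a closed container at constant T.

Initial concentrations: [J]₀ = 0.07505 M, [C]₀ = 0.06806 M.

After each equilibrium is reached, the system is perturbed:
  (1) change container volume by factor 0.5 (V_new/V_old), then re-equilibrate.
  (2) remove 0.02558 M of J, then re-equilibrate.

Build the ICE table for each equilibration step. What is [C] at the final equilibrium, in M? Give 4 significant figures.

Q₀ = 0.004201 vs Keq = 0.04085 ⇒ Q<K, forward
Step 1:
                   J          C
  Initial    0.07505    0.06806
  Change    -0.02078    0.06233
  Equil      0.05427     0.1304
  solve Keq expr → x = 0.02078; check Q = 0.04085
Then change container volume by factor 0.5 (V_new/V_old).
Step 2:
                   J          C
  Initial     0.1085     0.2608
  Change     0.02784   -0.08351
  Equil       0.1364     0.1773
  solve Keq expr → x = -0.02784; check Q = 0.04085
Then remove 0.02558 M of J.
Step 3:
                   J          C
  Initial     0.1108     0.1773
  Change    0.003395   -0.01019
  Equil       0.1142     0.1671
  solve Keq expr → x = -0.003395; check Q = 0.04085

[C]_eq = 0.1671 M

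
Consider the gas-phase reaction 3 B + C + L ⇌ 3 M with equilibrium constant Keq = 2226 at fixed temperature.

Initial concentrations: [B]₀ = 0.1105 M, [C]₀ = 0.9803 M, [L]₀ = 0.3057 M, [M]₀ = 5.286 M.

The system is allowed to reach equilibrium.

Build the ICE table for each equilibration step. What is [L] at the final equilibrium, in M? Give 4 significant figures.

[L]_eq = 0.4297 M

Q₀ = 3.6529e+05 vs Keq = 2226 ⇒ Q>K, reverse
Step 1:
                   B          C          L          M
  init        0.1105     0.9803     0.3057      5.286
  Δ            0.372      0.124      0.124     -0.372
  eq          0.4825      1.104     0.4297      4.914
  solve Keq expr → x = -0.124; check Q = 2226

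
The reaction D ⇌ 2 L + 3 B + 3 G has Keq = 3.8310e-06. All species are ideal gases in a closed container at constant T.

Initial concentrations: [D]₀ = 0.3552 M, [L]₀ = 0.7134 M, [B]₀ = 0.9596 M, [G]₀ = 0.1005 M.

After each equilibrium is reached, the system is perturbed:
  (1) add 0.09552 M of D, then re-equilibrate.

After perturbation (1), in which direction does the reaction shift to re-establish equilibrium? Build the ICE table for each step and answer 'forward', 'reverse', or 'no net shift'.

Q₀ = 0.001285 vs Keq = 3.8310e-06 ⇒ Q>K, reverse
Step 1:
                   D          L          B          G
  init        0.3552     0.7134     0.9596     0.1005
  Δ          0.02779   -0.05557   -0.08336   -0.08336
  eq           0.383     0.6578     0.8762    0.01714
  solve Keq expr → x = -0.02779; check Q = 3.8310e-06
Then add 0.09552 M of D.
Step 2:
                   D          L          B          G
  init        0.4785     0.6578     0.8762    0.01714
  Δ       -4.2430e-04 8.4859e-04   0.001273   0.001273
  eq          0.4781     0.6587     0.8775    0.01842
  solve Keq expr → x = 4.2430e-04; check Q = 3.8310e-06

Direction: forward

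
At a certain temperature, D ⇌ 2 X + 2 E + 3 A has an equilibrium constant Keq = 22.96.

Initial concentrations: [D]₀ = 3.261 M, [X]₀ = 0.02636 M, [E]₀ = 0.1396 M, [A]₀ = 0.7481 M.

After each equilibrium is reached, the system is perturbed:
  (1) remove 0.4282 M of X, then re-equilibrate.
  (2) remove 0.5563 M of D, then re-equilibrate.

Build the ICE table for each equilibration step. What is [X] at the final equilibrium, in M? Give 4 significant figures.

Q₀ = 1.7386e-06 vs Keq = 22.96 ⇒ Q<K, forward
Step 1:
                  D         X         E         A
  I           3.261   0.02636    0.1396    0.7481
  C         -0.6315     1.263     1.263     1.895
  E           2.629     1.289     1.403     2.643
  solve Keq expr → x = 0.6315; check Q = 22.96
Then remove 0.4282 M of X.
Step 2:
                  D         X         E         A
  I           2.629    0.8612     1.403     2.643
  C        -0.07588    0.1518    0.1518    0.2276
  E           2.554     1.013     1.554      2.87
  solve Keq expr → x = 0.07588; check Q = 22.96
Then remove 0.5563 M of D.
Step 3:
                  D         X         E         A
  I           1.997     1.013     1.554      2.87
  C         0.02378  -0.04757  -0.04757  -0.07135
  E           2.021    0.9654     1.507     2.799
  solve Keq expr → x = -0.02378; check Q = 22.96

[X]_eq = 0.9654 M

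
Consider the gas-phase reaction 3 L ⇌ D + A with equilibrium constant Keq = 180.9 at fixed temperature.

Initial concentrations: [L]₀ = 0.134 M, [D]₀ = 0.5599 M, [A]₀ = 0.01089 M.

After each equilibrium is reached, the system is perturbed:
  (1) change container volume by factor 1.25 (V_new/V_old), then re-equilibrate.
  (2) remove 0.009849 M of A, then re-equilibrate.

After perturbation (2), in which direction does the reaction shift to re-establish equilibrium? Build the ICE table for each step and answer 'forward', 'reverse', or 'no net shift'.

Direction: forward

Q₀ = 2.534 vs Keq = 180.9 ⇒ Q<K, forward
Step 1:
                  L         D         A
  I           0.134    0.5599   0.01089
  C        -0.08384   0.02795   0.02795
  E         0.05016    0.5878   0.03884
  solve Keq expr → x = 0.02795; check Q = 180.9
Then change container volume by factor 1.25 (V_new/V_old).
Step 2:
                  L         D         A
  I         0.04013    0.4703   0.03107
  C        0.002657 -8.8566e-04 -8.8566e-04
  E         0.04278    0.4694   0.03018
  solve Keq expr → x = -8.8566e-04; check Q = 180.9
Then remove 0.009849 M of A.
Step 3:
                  L         D         A
  I         0.04278    0.4694   0.02033
  C       -0.004364  0.001455  0.001455
  E         0.03842    0.4708   0.02179
  solve Keq expr → x = 0.001455; check Q = 180.9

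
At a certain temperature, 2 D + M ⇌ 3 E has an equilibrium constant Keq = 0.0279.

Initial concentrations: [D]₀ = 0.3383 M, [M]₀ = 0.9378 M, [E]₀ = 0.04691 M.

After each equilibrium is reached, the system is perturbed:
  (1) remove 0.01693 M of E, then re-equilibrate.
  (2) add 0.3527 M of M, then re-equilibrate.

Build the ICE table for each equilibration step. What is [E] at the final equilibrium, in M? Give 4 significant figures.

[E]_eq = 0.1359 M

Q₀ = 9.6179e-04 vs Keq = 0.0279 ⇒ Q<K, forward
Step 1:
                  D         M         E
  init       0.3383    0.9378   0.04691
  Δ        -0.05356  -0.02678   0.08034
  eq         0.2847     0.911    0.1273
  solve Keq expr → x = 0.02678; check Q = 0.0279
Then remove 0.01693 M of E.
Step 2:
                  D         M         E
  init       0.2847     0.911    0.1103
  Δ        -0.00929 -0.004645   0.01393
  eq         0.2754    0.9064    0.1243
  solve Keq expr → x = 0.004645; check Q = 0.0279
Then add 0.3527 M of M.
Step 3:
                  D         M         E
  init       0.2754     1.259    0.1243
  Δ       -0.007755 -0.003878   0.01163
  eq         0.2677     1.255    0.1359
  solve Keq expr → x = 0.003878; check Q = 0.0279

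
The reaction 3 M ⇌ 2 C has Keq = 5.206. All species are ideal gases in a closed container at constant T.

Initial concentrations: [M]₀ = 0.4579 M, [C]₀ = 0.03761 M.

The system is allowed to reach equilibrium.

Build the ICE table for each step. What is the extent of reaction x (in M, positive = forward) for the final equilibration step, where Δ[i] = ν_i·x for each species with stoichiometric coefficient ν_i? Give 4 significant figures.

Q₀ = 0.01473 vs Keq = 5.206 ⇒ Q<K, forward
Step 1:
                    M           C
  init         0.4579     0.03761
  Δ           -0.2554      0.1703
  eq           0.2025      0.2079
  solve Keq expr → x = 0.08514; check Q = 5.206

x = 0.08514 M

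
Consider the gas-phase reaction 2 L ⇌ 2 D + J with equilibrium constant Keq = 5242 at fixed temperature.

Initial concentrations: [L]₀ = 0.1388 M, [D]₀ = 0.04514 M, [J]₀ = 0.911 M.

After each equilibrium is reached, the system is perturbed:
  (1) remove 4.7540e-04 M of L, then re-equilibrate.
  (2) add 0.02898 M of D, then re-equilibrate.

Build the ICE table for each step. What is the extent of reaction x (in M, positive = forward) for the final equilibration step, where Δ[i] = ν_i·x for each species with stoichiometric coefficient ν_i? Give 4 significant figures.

Q₀ = 0.09635 vs Keq = 5242 ⇒ Q<K, forward
Step 1:
                   L          D          J
  init        0.1388    0.04514      0.911
  Δ          -0.1363     0.1363    0.06816
  eq         0.00248     0.1815     0.9792
  solve Keq expr → x = 0.06816; check Q = 5242
Then remove 4.7540e-04 M of L.
Step 2:
                   L          D          J
  init      0.002005     0.1815     0.9792
  Δ       4.6870e-04 -4.6870e-04 -2.3435e-04
  eq        0.002473      0.181     0.9789
  solve Keq expr → x = -2.3435e-04; check Q = 5242
Then add 0.02898 M of D.
Step 3:
                   L          D          J
  init      0.002473       0.21     0.9789
  Δ       3.9041e-04 -3.9041e-04 -1.9520e-04
  eq        0.002864     0.2096     0.9787
  solve Keq expr → x = -1.9520e-04; check Q = 5242

x = -1.9520e-04 M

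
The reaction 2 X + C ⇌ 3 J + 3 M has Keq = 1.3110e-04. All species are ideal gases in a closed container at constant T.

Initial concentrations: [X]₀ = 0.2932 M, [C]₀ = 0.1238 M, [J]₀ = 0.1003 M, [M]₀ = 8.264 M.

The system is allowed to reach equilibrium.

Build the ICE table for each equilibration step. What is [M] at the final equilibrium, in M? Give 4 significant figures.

[M]_eq = 8.165 M

Q₀ = 53.51 vs Keq = 1.3110e-04 ⇒ Q>K, reverse
Step 1:
                    X           C           J           M
  I            0.2932      0.1238      0.1003       8.264
  C           0.06574     0.03287    -0.09861    -0.09861
  E            0.3589      0.1567    0.001694       8.165
  solve Keq expr → x = -0.03287; check Q = 1.3110e-04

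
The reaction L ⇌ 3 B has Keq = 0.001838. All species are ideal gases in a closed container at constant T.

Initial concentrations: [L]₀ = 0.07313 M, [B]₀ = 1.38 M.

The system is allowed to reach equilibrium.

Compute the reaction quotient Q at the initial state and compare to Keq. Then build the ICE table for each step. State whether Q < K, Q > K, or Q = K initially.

Q₀ = 35.94 vs Keq = 0.001838 ⇒ Q>K, reverse
Step 1:
                  L         B
  Initial   0.07313      1.38
  Change     0.4276    -1.283
  Equil      0.5007   0.09727
  solve Keq expr → x = -0.4276; check Q = 0.001838

Q₀ = 35.94; Q > K (proceeds reverse)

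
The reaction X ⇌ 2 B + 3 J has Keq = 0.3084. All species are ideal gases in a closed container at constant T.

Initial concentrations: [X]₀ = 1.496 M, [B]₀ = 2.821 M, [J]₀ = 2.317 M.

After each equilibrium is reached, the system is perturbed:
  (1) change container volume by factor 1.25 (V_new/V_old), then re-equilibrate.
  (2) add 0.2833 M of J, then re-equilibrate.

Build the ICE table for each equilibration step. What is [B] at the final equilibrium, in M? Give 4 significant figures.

Q₀ = 66.17 vs Keq = 0.3084 ⇒ Q>K, reverse
Step 1:
                  X         B         J
  init        1.496     2.821     2.317
  Δ          0.5695    -1.139    -1.709
  eq          2.066     1.682    0.6084
  solve Keq expr → x = -0.5695; check Q = 0.3084
Then change container volume by factor 1.25 (V_new/V_old).
Step 2:
                  X         B         J
  init        1.652     1.346    0.4867
  Δ        -0.04506   0.09012    0.1352
  eq          1.607     1.436    0.6219
  solve Keq expr → x = 0.04506; check Q = 0.3084
Then add 0.2833 M of J.
Step 3:
                  X         B         J
  init        1.607     1.436    0.9052
  Δ         0.07515   -0.1503   -0.2254
  eq          1.683     1.285    0.6797
  solve Keq expr → x = -0.07515; check Q = 0.3084

[B]_eq = 1.285 M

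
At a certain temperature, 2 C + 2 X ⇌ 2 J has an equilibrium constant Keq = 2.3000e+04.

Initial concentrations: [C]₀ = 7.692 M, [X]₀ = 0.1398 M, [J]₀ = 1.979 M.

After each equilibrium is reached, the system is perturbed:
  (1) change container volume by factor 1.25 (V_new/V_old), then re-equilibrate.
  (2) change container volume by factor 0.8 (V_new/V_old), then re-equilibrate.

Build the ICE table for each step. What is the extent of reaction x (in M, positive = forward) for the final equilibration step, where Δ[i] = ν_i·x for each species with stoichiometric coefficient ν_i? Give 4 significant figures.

Q₀ = 3.387 vs Keq = 2.3000e+04 ⇒ Q<K, forward
Step 1:
                    C           X           J
  Initial       7.692      0.1398       1.979
  Change       -0.138      -0.138       0.138
  Equil         7.554    0.001848       2.117
  solve Keq expr → x = 0.06898; check Q = 2.3000e+04
Then change container volume by factor 1.25 (V_new/V_old).
Step 2:
                    C           X           J
  Initial       6.043    0.001478       1.694
  Change   3.6906e-04  3.6906e-04 -3.6906e-04
  Equil         6.044    0.001847       1.693
  solve Keq expr → x = -1.8453e-04; check Q = 2.3000e+04
Then change container volume by factor 0.8 (V_new/V_old).
Step 3:
                    C           X           J
  Initial       7.555    0.002309       2.116
  Change  -4.6132e-04 -4.6132e-04  4.6132e-04
  Equil         7.554    0.001848       2.117
  solve Keq expr → x = 2.3066e-04; check Q = 2.3000e+04

x = 2.3066e-04 M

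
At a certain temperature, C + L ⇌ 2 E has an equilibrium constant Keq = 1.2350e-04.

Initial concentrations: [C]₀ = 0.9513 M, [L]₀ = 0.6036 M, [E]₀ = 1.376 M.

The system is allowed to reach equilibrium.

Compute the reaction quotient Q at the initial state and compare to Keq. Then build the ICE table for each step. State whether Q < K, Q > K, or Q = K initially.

Q₀ = 3.297 vs Keq = 1.2350e-04 ⇒ Q>K, reverse
Step 1:
                   C          L          E
  init        0.9513     0.6036      1.376
  Δ             0.68       0.68      -1.36
  eq           1.631      1.284    0.01608
  solve Keq expr → x = -0.68; check Q = 1.2350e-04

Q₀ = 3.297; Q > K (proceeds reverse)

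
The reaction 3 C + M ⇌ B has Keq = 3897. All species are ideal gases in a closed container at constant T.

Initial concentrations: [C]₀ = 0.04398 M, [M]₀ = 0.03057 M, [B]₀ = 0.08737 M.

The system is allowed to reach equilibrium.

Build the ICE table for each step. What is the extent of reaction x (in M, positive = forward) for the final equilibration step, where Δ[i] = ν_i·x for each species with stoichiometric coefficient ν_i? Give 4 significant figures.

x = -0.01121 M

Q₀ = 3.3597e+04 vs Keq = 3897 ⇒ Q>K, reverse
Step 1:
                   C          M          B
  I          0.04398    0.03057    0.08737
  C          0.03364    0.01121   -0.01121
  E          0.07762    0.04178    0.07616
  solve Keq expr → x = -0.01121; check Q = 3897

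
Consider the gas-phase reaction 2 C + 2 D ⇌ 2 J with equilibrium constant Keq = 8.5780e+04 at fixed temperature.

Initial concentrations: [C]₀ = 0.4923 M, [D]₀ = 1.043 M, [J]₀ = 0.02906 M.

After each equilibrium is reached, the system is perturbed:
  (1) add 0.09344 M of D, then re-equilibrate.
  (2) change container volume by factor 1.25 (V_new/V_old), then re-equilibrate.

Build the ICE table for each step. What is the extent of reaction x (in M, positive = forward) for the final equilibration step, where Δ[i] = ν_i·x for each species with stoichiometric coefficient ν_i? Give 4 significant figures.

Q₀ = 0.003203 vs Keq = 8.5780e+04 ⇒ Q<K, forward
Step 1:
                  C         D         J
  I          0.4923     1.043   0.02906
  C         -0.4891   -0.4891    0.4891
  E        0.003194    0.5539    0.5182
  solve Keq expr → x = 0.2446; check Q = 8.5780e+04
Then add 0.09344 M of D.
Step 2:
                  C         D         J
  I        0.003194    0.6473    0.5182
  C       -4.5672e-04 -4.5672e-04 4.5672e-04
  E        0.002737    0.6469    0.5186
  solve Keq expr → x = 2.2836e-04; check Q = 8.5780e+04
Then change container volume by factor 1.25 (V_new/V_old).
Step 3:
                  C         D         J
  I         0.00219    0.5175    0.4149
  C       5.4105e-04 5.4105e-04 -5.4105e-04
  E        0.002731     0.518    0.4144
  solve Keq expr → x = -2.7053e-04; check Q = 8.5780e+04

x = -2.7053e-04 M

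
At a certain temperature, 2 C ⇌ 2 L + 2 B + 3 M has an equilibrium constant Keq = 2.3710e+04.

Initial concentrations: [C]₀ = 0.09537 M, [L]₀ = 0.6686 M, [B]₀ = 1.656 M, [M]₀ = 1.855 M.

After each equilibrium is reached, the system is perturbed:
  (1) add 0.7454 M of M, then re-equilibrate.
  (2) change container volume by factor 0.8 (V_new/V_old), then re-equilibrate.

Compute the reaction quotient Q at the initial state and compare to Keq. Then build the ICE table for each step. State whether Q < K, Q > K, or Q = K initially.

Q₀ = 860.3; Q < K (proceeds forward)

Q₀ = 860.3 vs Keq = 2.3710e+04 ⇒ Q<K, forward
Step 1:
                    C           L           B           M
  init        0.09537      0.6686       1.656       1.855
  Δ          -0.07248     0.07248     0.07248      0.1087
  eq          0.02289      0.7411       1.728       1.964
  solve Keq expr → x = 0.03624; check Q = 2.3710e+04
Then add 0.7454 M of M.
Step 2:
                    C           L           B           M
  init        0.02289      0.7411       1.728       2.709
  Δ            0.0129     -0.0129     -0.0129    -0.01935
  eq          0.03579      0.7282       1.716        2.69
  solve Keq expr → x = -0.006449; check Q = 2.3710e+04
Then change container volume by factor 0.8 (V_new/V_old).
Step 3:
                    C           L           B           M
  init        0.04474      0.9102       2.144       3.362
  Δ           0.02854    -0.02854    -0.02854     -0.0428
  eq          0.07327      0.8817       2.116       3.319
  solve Keq expr → x = -0.01427; check Q = 2.3710e+04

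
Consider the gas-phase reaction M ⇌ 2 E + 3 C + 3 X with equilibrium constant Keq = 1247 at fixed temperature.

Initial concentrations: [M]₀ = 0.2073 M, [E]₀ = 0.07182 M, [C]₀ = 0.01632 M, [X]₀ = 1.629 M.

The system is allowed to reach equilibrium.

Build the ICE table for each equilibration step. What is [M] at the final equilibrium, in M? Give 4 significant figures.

[M]_eq = 5.5436e-04 M

Q₀ = 4.6754e-07 vs Keq = 1247 ⇒ Q<K, forward
Step 1:
                    M           E           C           X
  Initial      0.2073     0.07182     0.01632       1.629
  Change      -0.2067      0.4135      0.6202      0.6202
  Equil    5.5436e-04      0.4853      0.6366       2.249
  solve Keq expr → x = 0.2067; check Q = 1247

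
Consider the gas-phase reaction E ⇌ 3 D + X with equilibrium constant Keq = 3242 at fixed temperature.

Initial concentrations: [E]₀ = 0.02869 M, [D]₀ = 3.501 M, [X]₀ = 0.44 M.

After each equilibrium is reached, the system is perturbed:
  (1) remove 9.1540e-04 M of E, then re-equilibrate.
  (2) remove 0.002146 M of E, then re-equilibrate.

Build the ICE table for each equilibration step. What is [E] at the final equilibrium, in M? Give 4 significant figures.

Q₀ = 658.1 vs Keq = 3242 ⇒ Q<K, forward
Step 1:
                    E           D           X
  Initial     0.02869       3.501        0.44
  Change     -0.02222     0.06665     0.02222
  Equil      0.006474       3.568      0.4622
  solve Keq expr → x = 0.02222; check Q = 3242
Then remove 9.1540e-04 M of E.
Step 2:
                    E           D           X
  Initial    0.005559       3.568      0.4622
  Change   8.8848e-04   -0.002665 -8.8848e-04
  Equil      0.006447       3.565      0.4613
  solve Keq expr → x = -8.8848e-04; check Q = 3242
Then remove 0.002146 M of E.
Step 3:
                    E           D           X
  Initial    0.004301       3.565      0.4613
  Change     0.002083    -0.00625   -0.002083
  Equil      0.006384       3.559      0.4592
  solve Keq expr → x = -0.002083; check Q = 3242

[E]_eq = 0.006384 M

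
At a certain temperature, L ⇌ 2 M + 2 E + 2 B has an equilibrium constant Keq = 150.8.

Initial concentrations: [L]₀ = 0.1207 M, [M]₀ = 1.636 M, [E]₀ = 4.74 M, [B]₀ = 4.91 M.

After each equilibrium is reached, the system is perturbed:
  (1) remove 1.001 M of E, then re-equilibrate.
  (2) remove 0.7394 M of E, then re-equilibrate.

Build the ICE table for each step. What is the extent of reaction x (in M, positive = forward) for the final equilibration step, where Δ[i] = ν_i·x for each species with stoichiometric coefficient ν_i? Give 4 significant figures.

Q₀ = 1.2011e+04 vs Keq = 150.8 ⇒ Q>K, reverse
Step 1:
                    L           M           E           B
  Initial      0.1207       1.636        4.74        4.91
  Change        0.492     -0.9841     -0.9841     -0.9841
  Equil        0.6127      0.6519       3.756       3.926
  solve Keq expr → x = -0.492; check Q = 150.8
Then remove 1.001 M of E.
Step 2:
                    L           M           E           B
  Initial      0.6127      0.6519       2.755       3.926
  Change     -0.06357      0.1271      0.1271      0.1271
  Equil        0.5492      0.7791       2.882       4.053
  solve Keq expr → x = 0.06357; check Q = 150.8
Then remove 0.7394 M of E.
Step 3:
                    L           M           E           B
  Initial      0.5492      0.7791       2.143       4.053
  Change     -0.06254      0.1251      0.1251      0.1251
  Equil        0.4866      0.9041       2.268       4.178
  solve Keq expr → x = 0.06254; check Q = 150.8

x = 0.06254 M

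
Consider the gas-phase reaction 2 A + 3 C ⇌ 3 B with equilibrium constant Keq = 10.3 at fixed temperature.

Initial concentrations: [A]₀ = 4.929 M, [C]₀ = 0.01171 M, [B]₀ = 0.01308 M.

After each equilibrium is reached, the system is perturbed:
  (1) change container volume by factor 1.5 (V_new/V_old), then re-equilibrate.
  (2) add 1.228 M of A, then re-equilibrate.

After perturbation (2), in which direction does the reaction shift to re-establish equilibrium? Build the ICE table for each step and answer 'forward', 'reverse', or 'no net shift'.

Q₀ = 0.05736 vs Keq = 10.3 ⇒ Q<K, forward
Step 1:
                  A         C         B
  I           4.929   0.01171   0.01308
  C       -0.005542 -0.008313  0.008313
  E           4.923  0.003397   0.02139
  solve Keq expr → x = 0.002771; check Q = 10.3
Then change container volume by factor 1.5 (V_new/V_old).
Step 2:
                  A         C         B
  I           3.282  0.002265   0.01426
  C       3.8779e-04 5.8168e-04 -5.8168e-04
  E           3.283  0.002847   0.01368
  solve Keq expr → x = -1.9389e-04; check Q = 10.3
Then add 1.228 M of A.
Step 3:
                  A         C         B
  I           4.511  0.002847   0.01368
  C       -3.1004e-04 -4.6506e-04 4.6506e-04
  E            4.51  0.002382   0.01415
  solve Keq expr → x = 1.5502e-04; check Q = 10.3

Direction: forward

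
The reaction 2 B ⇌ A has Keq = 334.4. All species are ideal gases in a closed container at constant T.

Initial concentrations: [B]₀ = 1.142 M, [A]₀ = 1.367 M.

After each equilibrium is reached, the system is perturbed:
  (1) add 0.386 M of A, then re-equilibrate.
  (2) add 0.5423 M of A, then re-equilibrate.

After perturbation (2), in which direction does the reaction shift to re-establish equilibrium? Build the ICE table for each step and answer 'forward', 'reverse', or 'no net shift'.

Direction: reverse

Q₀ = 1.048 vs Keq = 334.4 ⇒ Q<K, forward
Step 1:
                   B          A
  I            1.142      1.367
  C           -1.067     0.5333
  E          0.07538        1.9
  solve Keq expr → x = 0.5333; check Q = 334.4
Then add 0.386 M of A.
Step 2:
                   B          A
  I          0.07538      2.286
  C         0.007237  -0.003619
  E          0.08262      2.283
  solve Keq expr → x = -0.003619; check Q = 334.4
Then add 0.5423 M of A.
Step 3:
                   B          A
  I          0.08262      2.825
  C         0.009217  -0.004608
  E          0.09184       2.82
  solve Keq expr → x = -0.004608; check Q = 334.4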